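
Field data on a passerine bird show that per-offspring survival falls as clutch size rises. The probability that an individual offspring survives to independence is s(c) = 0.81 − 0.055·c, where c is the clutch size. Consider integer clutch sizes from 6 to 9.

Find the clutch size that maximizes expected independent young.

Expected independent young = c × s(c):
  c=6: 6 × 0.480 = 2.880
  c=7: 7 × 0.425 = 2.975
  c=8: 8 × 0.370 = 2.960
  c=9: 9 × 0.315 = 2.835
Maximum at c = 7 (2.975 independent young).

7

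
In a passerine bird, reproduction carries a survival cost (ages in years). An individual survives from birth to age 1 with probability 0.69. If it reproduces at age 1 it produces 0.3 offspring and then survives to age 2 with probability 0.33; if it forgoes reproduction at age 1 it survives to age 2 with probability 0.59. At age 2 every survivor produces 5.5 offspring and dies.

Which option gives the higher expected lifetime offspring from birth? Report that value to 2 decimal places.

2.24

breed at age 1: R₀ = 0.69 × (0.3 + 0.33 × 5.5) = 0.69 × 2.1150 = 1.4593
delay to age 2: R₀ = 0.69 × (0.59 × 5.5) = 0.69 × 3.2450 = 2.2390
Higher: delay to age 2 (2.2390).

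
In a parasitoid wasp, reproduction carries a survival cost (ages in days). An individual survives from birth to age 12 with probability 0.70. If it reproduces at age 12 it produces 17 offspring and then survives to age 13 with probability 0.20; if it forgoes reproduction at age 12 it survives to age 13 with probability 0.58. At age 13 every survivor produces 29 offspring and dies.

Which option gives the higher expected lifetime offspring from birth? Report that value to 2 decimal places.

15.96

breed at age 12: R₀ = 0.70 × (17 + 0.20 × 29) = 0.70 × 22.8000 = 15.9600
delay to age 13: R₀ = 0.70 × (0.58 × 29) = 0.70 × 16.8200 = 11.7740
Higher: breed at age 12 (15.9600).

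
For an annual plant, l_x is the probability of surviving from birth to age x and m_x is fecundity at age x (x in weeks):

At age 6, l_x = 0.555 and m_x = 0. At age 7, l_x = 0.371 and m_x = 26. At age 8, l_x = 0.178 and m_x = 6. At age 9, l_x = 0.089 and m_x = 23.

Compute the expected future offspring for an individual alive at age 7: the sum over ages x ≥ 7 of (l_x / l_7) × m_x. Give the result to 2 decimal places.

l_7 = 0.371. Conditional survival from age 7 to x is l_x / l_7.
  x=7: (0.371/0.371) × 26 = 26.0000
  x=8: (0.178/0.371) × 6 = 2.8787
  x=9: (0.089/0.371) × 23 = 5.5175
Sum = 26.0000 + 2.8787 + 5.5175 = 34.3962

34.40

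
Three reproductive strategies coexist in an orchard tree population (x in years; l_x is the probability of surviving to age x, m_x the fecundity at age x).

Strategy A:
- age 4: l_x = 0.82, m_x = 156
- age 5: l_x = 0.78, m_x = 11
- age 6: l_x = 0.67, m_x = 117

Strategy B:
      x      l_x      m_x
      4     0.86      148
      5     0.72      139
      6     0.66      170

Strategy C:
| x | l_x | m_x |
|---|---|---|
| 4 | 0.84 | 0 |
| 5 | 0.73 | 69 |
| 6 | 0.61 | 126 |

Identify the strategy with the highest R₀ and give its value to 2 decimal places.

Strategy A: R₀ = 0.82×156 + 0.78×11 + 0.67×117 = 214.8900
Strategy B: R₀ = 0.86×148 + 0.72×139 + 0.66×170 = 339.5600
Strategy C: R₀ = 0.84×0 + 0.73×69 + 0.61×126 = 127.2300
Highest R₀: strategy B with 339.5600.

339.56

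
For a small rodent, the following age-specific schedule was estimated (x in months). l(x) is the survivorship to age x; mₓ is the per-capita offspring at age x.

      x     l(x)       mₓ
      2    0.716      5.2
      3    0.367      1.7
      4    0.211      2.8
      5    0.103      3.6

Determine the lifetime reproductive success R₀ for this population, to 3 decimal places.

5.309

R₀ = Σ l(x) mₓ:
  age 2: 0.716 × 5.2 = 3.7232
  age 3: 0.367 × 1.7 = 0.6239
  age 4: 0.211 × 2.8 = 0.5908
  age 5: 0.103 × 3.6 = 0.3708
R₀ = 3.7232 + 0.6239 + 0.5908 + 0.3708 = 5.3087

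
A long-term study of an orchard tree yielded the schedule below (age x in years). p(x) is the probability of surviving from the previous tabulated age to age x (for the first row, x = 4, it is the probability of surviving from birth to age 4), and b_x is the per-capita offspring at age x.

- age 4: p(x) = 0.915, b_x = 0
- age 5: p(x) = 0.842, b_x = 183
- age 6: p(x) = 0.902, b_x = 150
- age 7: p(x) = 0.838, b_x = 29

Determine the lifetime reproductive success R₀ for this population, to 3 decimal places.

Survivorship from birth: l_x = p_4·p_5·…·p_x.
  l_4 = 0.91500
  l_5 = 0.77043
  l_6 = 0.69493
  l_7 = 0.58235
R₀ = Σ l_x b_x:
  age 4: 0.91500 × 0 = 0.0000
  age 5: 0.77043 × 183 = 140.9887
  age 6: 0.69493 × 150 = 104.2395
  age 7: 0.58235 × 29 = 16.8881
R₀ = 0.0000 + 140.9887 + 104.2395 + 16.8881 = 262.1163

262.116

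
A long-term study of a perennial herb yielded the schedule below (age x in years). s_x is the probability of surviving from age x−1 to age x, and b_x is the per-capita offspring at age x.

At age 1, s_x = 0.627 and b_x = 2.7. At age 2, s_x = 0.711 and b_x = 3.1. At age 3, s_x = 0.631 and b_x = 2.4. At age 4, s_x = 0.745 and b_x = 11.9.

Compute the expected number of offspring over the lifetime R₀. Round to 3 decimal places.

6.244

Survivorship from birth: l_x = s_1·s_2·…·s_x.
  l_1 = 0.62700
  l_2 = 0.44580
  l_3 = 0.28130
  l_4 = 0.20957
R₀ = Σ l_x b_x:
  age 1: 0.62700 × 2.7 = 1.6929
  age 2: 0.44580 × 3.1 = 1.3820
  age 3: 0.28130 × 2.4 = 0.6751
  age 4: 0.20957 × 11.9 = 2.4939
R₀ = 1.6929 + 1.3820 + 0.6751 + 2.4939 = 6.2439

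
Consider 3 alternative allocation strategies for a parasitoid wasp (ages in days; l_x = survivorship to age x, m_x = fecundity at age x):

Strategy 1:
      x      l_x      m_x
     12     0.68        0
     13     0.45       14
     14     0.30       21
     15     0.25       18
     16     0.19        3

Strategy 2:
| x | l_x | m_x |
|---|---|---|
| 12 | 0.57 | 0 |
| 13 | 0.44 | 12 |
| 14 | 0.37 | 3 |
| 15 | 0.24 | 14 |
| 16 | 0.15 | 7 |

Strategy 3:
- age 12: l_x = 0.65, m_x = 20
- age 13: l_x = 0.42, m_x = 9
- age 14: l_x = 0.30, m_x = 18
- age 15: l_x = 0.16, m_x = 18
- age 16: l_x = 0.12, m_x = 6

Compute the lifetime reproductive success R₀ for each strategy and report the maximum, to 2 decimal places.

25.78

Strategy 1: R₀ = 0.68×0 + 0.45×14 + 0.30×21 + 0.25×18 + 0.19×3 = 17.6700
Strategy 2: R₀ = 0.57×0 + 0.44×12 + 0.37×3 + 0.24×14 + 0.15×7 = 10.8000
Strategy 3: R₀ = 0.65×20 + 0.42×9 + 0.30×18 + 0.16×18 + 0.12×6 = 25.7800
Highest R₀: strategy 3 with 25.7800.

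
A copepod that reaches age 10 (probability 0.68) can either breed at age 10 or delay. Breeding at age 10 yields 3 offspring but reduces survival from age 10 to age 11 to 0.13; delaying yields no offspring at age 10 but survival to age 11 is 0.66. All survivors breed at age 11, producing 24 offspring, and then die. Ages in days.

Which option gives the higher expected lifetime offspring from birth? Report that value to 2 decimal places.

10.77

breed at age 10: R₀ = 0.68 × (3 + 0.13 × 24) = 0.68 × 6.1200 = 4.1616
delay to age 11: R₀ = 0.68 × (0.66 × 24) = 0.68 × 15.8400 = 10.7712
Higher: delay to age 11 (10.7712).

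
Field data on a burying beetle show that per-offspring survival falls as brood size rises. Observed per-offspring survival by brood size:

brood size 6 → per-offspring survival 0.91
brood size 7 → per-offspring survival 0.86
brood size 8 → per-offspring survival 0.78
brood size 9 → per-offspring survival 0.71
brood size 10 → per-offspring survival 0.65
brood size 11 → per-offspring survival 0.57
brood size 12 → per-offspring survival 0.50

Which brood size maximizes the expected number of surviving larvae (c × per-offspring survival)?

10

Expected surviving larvae = c × s(c):
  c=6: 6 × 0.91 = 5.460
  c=7: 7 × 0.86 = 6.020
  c=8: 8 × 0.78 = 6.240
  c=9: 9 × 0.71 = 6.390
  c=10: 10 × 0.65 = 6.500
  c=11: 11 × 0.57 = 6.270
  c=12: 12 × 0.50 = 6.000
Maximum at c = 10 (6.500 surviving larvae).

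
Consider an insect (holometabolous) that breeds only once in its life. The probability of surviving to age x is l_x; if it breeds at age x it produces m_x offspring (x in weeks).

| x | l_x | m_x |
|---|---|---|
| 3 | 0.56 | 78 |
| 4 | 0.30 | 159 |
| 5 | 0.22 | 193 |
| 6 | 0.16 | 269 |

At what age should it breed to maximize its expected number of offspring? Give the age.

4

Expected offspring if breeding at age x = l_x × m_x:
  age 3: 0.56 × 78 = 43.680
  age 4: 0.30 × 159 = 47.700
  age 5: 0.22 × 193 = 42.460
  age 6: 0.16 × 269 = 43.040
Maximum at age 4 (47.700).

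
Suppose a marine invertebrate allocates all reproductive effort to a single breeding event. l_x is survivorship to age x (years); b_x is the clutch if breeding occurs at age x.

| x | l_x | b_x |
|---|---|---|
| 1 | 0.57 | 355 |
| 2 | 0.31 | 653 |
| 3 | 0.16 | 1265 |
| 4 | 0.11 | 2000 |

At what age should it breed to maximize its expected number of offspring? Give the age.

Expected offspring if breeding at age x = l_x × b_x:
  age 1: 0.57 × 355 = 202.350
  age 2: 0.31 × 653 = 202.430
  age 3: 0.16 × 1265 = 202.400
  age 4: 0.11 × 2000 = 220.000
Maximum at age 4 (220.000).

4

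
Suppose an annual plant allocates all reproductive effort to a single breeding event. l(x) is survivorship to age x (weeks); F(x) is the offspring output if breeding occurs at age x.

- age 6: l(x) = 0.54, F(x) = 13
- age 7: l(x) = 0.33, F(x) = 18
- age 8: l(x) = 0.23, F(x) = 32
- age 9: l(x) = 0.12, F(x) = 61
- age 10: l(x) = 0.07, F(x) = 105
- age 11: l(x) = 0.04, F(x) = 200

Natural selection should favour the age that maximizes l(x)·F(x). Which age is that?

11

Expected offspring if breeding at age x = l(x) × F(x):
  age 6: 0.54 × 13 = 7.020
  age 7: 0.33 × 18 = 5.940
  age 8: 0.23 × 32 = 7.360
  age 9: 0.12 × 61 = 7.320
  age 10: 0.07 × 105 = 7.350
  age 11: 0.04 × 200 = 8.000
Maximum at age 11 (8.000).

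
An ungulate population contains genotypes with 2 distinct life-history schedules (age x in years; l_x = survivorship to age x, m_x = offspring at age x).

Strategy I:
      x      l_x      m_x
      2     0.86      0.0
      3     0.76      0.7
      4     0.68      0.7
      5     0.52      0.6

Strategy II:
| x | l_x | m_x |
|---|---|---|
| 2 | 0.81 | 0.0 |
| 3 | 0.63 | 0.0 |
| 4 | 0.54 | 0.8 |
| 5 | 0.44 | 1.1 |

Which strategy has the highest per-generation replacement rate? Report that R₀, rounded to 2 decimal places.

1.32

Strategy I: R₀ = 0.86×0.0 + 0.76×0.7 + 0.68×0.7 + 0.52×0.6 = 1.3200
Strategy II: R₀ = 0.81×0.0 + 0.63×0.0 + 0.54×0.8 + 0.44×1.1 = 0.9160
Highest R₀: strategy I with 1.3200.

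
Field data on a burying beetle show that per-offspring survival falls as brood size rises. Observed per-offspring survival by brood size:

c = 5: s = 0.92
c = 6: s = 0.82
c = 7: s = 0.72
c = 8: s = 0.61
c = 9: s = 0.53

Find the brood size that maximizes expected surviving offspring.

Expected surviving offspring = c × s(c):
  c=5: 5 × 0.92 = 4.600
  c=6: 6 × 0.82 = 4.920
  c=7: 7 × 0.72 = 5.040
  c=8: 8 × 0.61 = 4.880
  c=9: 9 × 0.53 = 4.770
Maximum at c = 7 (5.040 surviving offspring).

7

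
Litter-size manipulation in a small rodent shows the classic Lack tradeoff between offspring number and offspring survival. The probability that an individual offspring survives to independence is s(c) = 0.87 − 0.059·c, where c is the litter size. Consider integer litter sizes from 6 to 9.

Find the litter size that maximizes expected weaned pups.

Expected weaned pups = c × s(c):
  c=6: 6 × 0.516 = 3.096
  c=7: 7 × 0.457 = 3.199
  c=8: 8 × 0.398 = 3.184
  c=9: 9 × 0.339 = 3.051
Maximum at c = 7 (3.199 weaned pups).

7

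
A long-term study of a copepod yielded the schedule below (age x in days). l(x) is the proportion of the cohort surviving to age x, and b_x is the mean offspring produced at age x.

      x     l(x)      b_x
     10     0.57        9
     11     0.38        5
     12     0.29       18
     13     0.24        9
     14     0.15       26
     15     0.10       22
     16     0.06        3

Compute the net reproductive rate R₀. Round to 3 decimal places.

20.690

R₀ = Σ l(x) b_x:
  age 10: 0.57 × 9 = 5.1300
  age 11: 0.38 × 5 = 1.9000
  age 12: 0.29 × 18 = 5.2200
  age 13: 0.24 × 9 = 2.1600
  age 14: 0.15 × 26 = 3.9000
  age 15: 0.10 × 22 = 2.2000
  age 16: 0.06 × 3 = 0.1800
R₀ = 5.1300 + 1.9000 + 5.2200 + 2.1600 + 3.9000 + 2.2000 + 0.1800 = 20.6900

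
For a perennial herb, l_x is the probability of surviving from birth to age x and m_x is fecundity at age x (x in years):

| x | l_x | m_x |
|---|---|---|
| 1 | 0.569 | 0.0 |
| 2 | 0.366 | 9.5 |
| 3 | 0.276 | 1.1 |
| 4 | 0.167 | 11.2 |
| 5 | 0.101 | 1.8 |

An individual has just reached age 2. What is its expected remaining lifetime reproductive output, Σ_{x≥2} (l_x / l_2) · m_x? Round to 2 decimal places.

l_2 = 0.366. Conditional survival from age 2 to x is l_x / l_2.
  x=2: (0.366/0.366) × 9.5 = 9.5000
  x=3: (0.276/0.366) × 1.1 = 0.8295
  x=4: (0.167/0.366) × 11.2 = 5.1104
  x=5: (0.101/0.366) × 1.8 = 0.4967
Sum = 9.5000 + 0.8295 + 5.1104 + 0.4967 = 15.9366

15.94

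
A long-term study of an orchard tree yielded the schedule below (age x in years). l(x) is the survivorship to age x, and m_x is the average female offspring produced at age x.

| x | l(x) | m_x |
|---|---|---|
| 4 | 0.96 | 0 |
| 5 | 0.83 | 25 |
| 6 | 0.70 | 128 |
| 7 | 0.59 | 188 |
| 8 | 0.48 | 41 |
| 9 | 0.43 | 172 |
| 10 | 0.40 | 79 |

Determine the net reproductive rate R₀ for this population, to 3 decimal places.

R₀ = Σ l(x) m_x:
  age 4: 0.96 × 0 = 0.0000
  age 5: 0.83 × 25 = 20.7500
  age 6: 0.70 × 128 = 89.6000
  age 7: 0.59 × 188 = 110.9200
  age 8: 0.48 × 41 = 19.6800
  age 9: 0.43 × 172 = 73.9600
  age 10: 0.40 × 79 = 31.6000
R₀ = 0.0000 + 20.7500 + 89.6000 + 110.9200 + 19.6800 + 73.9600 + 31.6000 = 346.5100

346.510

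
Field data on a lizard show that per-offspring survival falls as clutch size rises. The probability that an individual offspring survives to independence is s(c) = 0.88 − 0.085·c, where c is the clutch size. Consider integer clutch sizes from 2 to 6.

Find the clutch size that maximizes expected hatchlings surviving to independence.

Expected hatchlings surviving to independence = c × s(c):
  c=2: 2 × 0.710 = 1.420
  c=3: 3 × 0.625 = 1.875
  c=4: 4 × 0.540 = 2.160
  c=5: 5 × 0.455 = 2.275
  c=6: 6 × 0.370 = 2.220
Maximum at c = 5 (2.275 hatchlings surviving to independence).

5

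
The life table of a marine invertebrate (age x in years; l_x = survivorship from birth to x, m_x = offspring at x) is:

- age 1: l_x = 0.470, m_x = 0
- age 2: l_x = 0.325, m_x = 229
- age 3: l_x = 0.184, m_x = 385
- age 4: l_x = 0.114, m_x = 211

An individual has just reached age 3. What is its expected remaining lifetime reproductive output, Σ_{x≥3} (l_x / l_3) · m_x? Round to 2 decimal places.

l_3 = 0.184. Conditional survival from age 3 to x is l_x / l_3.
  x=3: (0.184/0.184) × 385 = 385.0000
  x=4: (0.114/0.184) × 211 = 130.7283
Sum = 385.0000 + 130.7283 = 515.7283

515.73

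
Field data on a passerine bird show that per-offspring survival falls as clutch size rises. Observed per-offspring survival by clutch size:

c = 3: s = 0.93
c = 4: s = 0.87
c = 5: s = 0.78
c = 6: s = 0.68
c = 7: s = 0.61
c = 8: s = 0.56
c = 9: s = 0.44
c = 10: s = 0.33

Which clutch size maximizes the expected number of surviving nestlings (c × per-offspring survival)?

8

Expected surviving nestlings = c × s(c):
  c=3: 3 × 0.93 = 2.790
  c=4: 4 × 0.87 = 3.480
  c=5: 5 × 0.78 = 3.900
  c=6: 6 × 0.68 = 4.080
  c=7: 7 × 0.61 = 4.270
  c=8: 8 × 0.56 = 4.480
  c=9: 9 × 0.44 = 3.960
  c=10: 10 × 0.33 = 3.300
Maximum at c = 8 (4.480 surviving nestlings).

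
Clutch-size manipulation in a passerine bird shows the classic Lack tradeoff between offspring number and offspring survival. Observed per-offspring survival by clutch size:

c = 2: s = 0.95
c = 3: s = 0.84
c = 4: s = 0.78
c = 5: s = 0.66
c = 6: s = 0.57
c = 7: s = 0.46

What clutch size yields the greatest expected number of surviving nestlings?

Expected surviving nestlings = c × s(c):
  c=2: 2 × 0.95 = 1.900
  c=3: 3 × 0.84 = 2.520
  c=4: 4 × 0.78 = 3.120
  c=5: 5 × 0.66 = 3.300
  c=6: 6 × 0.57 = 3.420
  c=7: 7 × 0.46 = 3.220
Maximum at c = 6 (3.420 surviving nestlings).

6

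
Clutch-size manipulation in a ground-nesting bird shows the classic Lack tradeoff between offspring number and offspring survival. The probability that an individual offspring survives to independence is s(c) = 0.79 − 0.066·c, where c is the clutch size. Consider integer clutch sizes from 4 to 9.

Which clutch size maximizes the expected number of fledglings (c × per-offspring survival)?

Expected fledglings = c × s(c):
  c=4: 4 × 0.526 = 2.104
  c=5: 5 × 0.460 = 2.300
  c=6: 6 × 0.394 = 2.364
  c=7: 7 × 0.328 = 2.296
  c=8: 8 × 0.262 = 2.096
  c=9: 9 × 0.196 = 1.764
Maximum at c = 6 (2.364 fledglings).

6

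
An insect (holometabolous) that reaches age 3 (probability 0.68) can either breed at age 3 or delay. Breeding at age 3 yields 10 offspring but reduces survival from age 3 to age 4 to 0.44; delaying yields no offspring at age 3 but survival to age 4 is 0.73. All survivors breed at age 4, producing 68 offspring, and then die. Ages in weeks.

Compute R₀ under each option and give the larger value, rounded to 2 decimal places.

breed at age 3: R₀ = 0.68 × (10 + 0.44 × 68) = 0.68 × 39.9200 = 27.1456
delay to age 4: R₀ = 0.68 × (0.73 × 68) = 0.68 × 49.6400 = 33.7552
Higher: delay to age 4 (33.7552).

33.76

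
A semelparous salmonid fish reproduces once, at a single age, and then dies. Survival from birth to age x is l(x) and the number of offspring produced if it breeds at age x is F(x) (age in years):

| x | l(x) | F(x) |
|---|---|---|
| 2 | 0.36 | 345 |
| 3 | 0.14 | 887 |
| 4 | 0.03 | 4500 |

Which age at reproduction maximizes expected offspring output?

Expected offspring if breeding at age x = l(x) × F(x):
  age 2: 0.36 × 345 = 124.200
  age 3: 0.14 × 887 = 124.180
  age 4: 0.03 × 4500 = 135.000
Maximum at age 4 (135.000).

4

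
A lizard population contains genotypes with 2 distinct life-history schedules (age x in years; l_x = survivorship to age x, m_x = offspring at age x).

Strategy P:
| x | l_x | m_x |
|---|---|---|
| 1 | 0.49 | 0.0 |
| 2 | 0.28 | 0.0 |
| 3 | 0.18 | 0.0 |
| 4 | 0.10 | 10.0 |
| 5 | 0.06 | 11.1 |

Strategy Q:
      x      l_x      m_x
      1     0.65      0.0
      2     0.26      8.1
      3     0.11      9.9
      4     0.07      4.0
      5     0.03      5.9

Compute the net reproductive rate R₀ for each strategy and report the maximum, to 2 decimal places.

3.65

Strategy P: R₀ = 0.49×0.0 + 0.28×0.0 + 0.18×0.0 + 0.10×10.0 + 0.06×11.1 = 1.6660
Strategy Q: R₀ = 0.65×0.0 + 0.26×8.1 + 0.11×9.9 + 0.07×4.0 + 0.03×5.9 = 3.6520
Highest R₀: strategy Q with 3.6520.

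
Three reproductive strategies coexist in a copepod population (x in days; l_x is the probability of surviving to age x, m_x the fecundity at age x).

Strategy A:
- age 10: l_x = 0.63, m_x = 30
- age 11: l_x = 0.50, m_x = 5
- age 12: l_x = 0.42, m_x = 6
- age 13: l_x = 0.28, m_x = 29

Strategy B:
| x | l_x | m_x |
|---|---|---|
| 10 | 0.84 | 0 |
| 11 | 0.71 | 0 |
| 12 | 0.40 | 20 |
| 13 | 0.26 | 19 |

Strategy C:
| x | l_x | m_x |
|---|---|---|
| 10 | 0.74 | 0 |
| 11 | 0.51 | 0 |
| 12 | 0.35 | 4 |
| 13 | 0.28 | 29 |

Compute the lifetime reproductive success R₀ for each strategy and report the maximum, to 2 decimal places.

Strategy A: R₀ = 0.63×30 + 0.50×5 + 0.42×6 + 0.28×29 = 32.0400
Strategy B: R₀ = 0.84×0 + 0.71×0 + 0.40×20 + 0.26×19 = 12.9400
Strategy C: R₀ = 0.74×0 + 0.51×0 + 0.35×4 + 0.28×29 = 9.5200
Highest R₀: strategy A with 32.0400.

32.04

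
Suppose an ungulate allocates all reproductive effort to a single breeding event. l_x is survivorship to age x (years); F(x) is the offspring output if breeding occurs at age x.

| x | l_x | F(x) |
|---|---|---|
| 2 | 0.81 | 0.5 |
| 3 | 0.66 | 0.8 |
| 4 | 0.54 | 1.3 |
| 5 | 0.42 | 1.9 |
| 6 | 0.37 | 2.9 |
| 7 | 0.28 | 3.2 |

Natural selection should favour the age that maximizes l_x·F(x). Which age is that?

6

Expected offspring if breeding at age x = l_x × F(x):
  age 2: 0.81 × 0.5 = 0.405
  age 3: 0.66 × 0.8 = 0.528
  age 4: 0.54 × 1.3 = 0.702
  age 5: 0.42 × 1.9 = 0.798
  age 6: 0.37 × 2.9 = 1.073
  age 7: 0.28 × 3.2 = 0.896
Maximum at age 6 (1.073).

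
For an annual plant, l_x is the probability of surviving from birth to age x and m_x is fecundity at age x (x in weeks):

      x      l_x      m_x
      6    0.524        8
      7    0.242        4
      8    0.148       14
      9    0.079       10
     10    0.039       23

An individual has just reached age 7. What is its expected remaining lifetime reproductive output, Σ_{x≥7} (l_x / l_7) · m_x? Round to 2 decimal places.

l_7 = 0.242. Conditional survival from age 7 to x is l_x / l_7.
  x=7: (0.242/0.242) × 4 = 4.0000
  x=8: (0.148/0.242) × 14 = 8.5620
  x=9: (0.079/0.242) × 10 = 3.2645
  x=10: (0.039/0.242) × 23 = 3.7066
Sum = 4.0000 + 8.5620 + 3.2645 + 3.7066 = 19.5331

19.53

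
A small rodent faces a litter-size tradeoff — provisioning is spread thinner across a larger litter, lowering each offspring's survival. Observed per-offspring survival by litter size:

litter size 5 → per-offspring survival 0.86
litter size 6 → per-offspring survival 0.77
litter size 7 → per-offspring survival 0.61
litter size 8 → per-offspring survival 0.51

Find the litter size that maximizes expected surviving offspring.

Expected surviving offspring = c × s(c):
  c=5: 5 × 0.86 = 4.300
  c=6: 6 × 0.77 = 4.620
  c=7: 7 × 0.61 = 4.270
  c=8: 8 × 0.51 = 4.080
Maximum at c = 6 (4.620 surviving offspring).

6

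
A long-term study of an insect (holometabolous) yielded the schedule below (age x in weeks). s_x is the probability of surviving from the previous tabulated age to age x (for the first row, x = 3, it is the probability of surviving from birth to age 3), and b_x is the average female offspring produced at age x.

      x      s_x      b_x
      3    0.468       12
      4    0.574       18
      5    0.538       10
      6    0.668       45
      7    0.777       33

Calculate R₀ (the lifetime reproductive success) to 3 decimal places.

18.716

Survivorship from birth: l_x = s_3·s_4·…·s_x.
  l_3 = 0.46800
  l_4 = 0.26863
  l_5 = 0.14452
  l_6 = 0.09654
  l_7 = 0.07501
R₀ = Σ l_x b_x:
  age 3: 0.46800 × 12 = 5.6160
  age 4: 0.26863 × 18 = 4.8353
  age 5: 0.14452 × 10 = 1.4452
  age 6: 0.09654 × 45 = 4.3443
  age 7: 0.07501 × 33 = 2.4753
R₀ = 5.6160 + 4.8353 + 1.4452 + 4.3443 + 2.4753 = 18.7162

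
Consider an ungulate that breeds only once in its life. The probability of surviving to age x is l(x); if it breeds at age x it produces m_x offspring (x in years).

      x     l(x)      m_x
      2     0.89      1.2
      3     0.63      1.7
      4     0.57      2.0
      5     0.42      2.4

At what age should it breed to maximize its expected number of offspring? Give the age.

Expected offspring if breeding at age x = l(x) × m_x:
  age 2: 0.89 × 1.2 = 1.068
  age 3: 0.63 × 1.7 = 1.071
  age 4: 0.57 × 2.0 = 1.140
  age 5: 0.42 × 2.4 = 1.008
Maximum at age 4 (1.140).

4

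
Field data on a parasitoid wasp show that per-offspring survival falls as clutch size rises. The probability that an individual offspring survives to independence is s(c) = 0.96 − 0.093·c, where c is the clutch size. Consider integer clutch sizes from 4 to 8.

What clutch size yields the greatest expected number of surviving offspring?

5

Expected surviving offspring = c × s(c):
  c=4: 4 × 0.588 = 2.352
  c=5: 5 × 0.495 = 2.475
  c=6: 6 × 0.402 = 2.412
  c=7: 7 × 0.309 = 2.163
  c=8: 8 × 0.216 = 1.728
Maximum at c = 5 (2.475 surviving offspring).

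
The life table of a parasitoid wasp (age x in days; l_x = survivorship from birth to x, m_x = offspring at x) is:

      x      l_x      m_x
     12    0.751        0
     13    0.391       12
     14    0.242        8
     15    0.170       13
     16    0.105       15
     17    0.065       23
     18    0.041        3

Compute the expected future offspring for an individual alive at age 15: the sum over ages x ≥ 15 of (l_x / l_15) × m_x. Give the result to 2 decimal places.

31.78

l_15 = 0.170. Conditional survival from age 15 to x is l_x / l_15.
  x=15: (0.170/0.170) × 13 = 13.0000
  x=16: (0.105/0.170) × 15 = 9.2647
  x=17: (0.065/0.170) × 23 = 8.7941
  x=18: (0.041/0.170) × 3 = 0.7235
Sum = 13.0000 + 9.2647 + 8.7941 + 0.7235 = 31.7824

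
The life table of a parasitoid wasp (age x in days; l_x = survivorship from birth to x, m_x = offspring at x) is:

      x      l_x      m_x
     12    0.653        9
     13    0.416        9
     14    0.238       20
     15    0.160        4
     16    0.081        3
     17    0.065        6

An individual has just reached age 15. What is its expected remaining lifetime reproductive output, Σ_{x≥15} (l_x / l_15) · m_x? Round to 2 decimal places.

l_15 = 0.160. Conditional survival from age 15 to x is l_x / l_15.
  x=15: (0.160/0.160) × 4 = 4.0000
  x=16: (0.081/0.160) × 3 = 1.5187
  x=17: (0.065/0.160) × 6 = 2.4375
Sum = 4.0000 + 1.5187 + 2.4375 = 7.9562

7.96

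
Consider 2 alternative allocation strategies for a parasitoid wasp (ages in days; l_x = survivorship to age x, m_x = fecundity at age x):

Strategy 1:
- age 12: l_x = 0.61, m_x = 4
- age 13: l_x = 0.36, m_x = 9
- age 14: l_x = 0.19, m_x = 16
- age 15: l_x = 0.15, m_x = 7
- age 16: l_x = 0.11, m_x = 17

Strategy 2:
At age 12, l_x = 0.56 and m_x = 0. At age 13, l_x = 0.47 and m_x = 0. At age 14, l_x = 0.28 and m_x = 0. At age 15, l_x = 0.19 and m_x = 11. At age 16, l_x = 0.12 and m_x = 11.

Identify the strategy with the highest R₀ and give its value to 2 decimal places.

Strategy 1: R₀ = 0.61×4 + 0.36×9 + 0.19×16 + 0.15×7 + 0.11×17 = 11.6400
Strategy 2: R₀ = 0.56×0 + 0.47×0 + 0.28×0 + 0.19×11 + 0.12×11 = 3.4100
Highest R₀: strategy 1 with 11.6400.

11.64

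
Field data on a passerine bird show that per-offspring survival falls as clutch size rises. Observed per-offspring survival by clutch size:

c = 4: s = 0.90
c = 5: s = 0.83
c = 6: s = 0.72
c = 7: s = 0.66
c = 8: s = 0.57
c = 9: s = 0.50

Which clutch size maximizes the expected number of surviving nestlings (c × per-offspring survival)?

Expected surviving nestlings = c × s(c):
  c=4: 4 × 0.90 = 3.600
  c=5: 5 × 0.83 = 4.150
  c=6: 6 × 0.72 = 4.320
  c=7: 7 × 0.66 = 4.620
  c=8: 8 × 0.57 = 4.560
  c=9: 9 × 0.50 = 4.500
Maximum at c = 7 (4.620 surviving nestlings).

7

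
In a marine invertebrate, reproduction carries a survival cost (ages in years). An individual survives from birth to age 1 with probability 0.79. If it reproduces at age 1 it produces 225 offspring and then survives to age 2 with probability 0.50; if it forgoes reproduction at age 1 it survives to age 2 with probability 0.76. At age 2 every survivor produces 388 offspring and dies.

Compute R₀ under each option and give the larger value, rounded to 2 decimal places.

breed at age 1: R₀ = 0.79 × (225 + 0.50 × 388) = 0.79 × 419.0000 = 331.0100
delay to age 2: R₀ = 0.79 × (0.76 × 388) = 0.79 × 294.8800 = 232.9552
Higher: breed at age 1 (331.0100).

331.01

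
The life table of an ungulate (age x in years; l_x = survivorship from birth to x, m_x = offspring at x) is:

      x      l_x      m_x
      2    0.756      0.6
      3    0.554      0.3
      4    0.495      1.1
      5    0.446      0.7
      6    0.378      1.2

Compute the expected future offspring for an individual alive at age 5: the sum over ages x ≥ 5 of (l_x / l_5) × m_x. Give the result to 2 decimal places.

l_5 = 0.446. Conditional survival from age 5 to x is l_x / l_5.
  x=5: (0.446/0.446) × 0.7 = 0.7000
  x=6: (0.378/0.446) × 1.2 = 1.0170
Sum = 0.7000 + 1.0170 = 1.7170

1.72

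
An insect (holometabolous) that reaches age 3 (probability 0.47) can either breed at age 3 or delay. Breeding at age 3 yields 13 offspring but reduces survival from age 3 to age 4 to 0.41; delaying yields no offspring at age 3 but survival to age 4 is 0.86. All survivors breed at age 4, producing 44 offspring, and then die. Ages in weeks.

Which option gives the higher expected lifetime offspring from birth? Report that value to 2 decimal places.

breed at age 3: R₀ = 0.47 × (13 + 0.41 × 44) = 0.47 × 31.0400 = 14.5888
delay to age 4: R₀ = 0.47 × (0.86 × 44) = 0.47 × 37.8400 = 17.7848
Higher: delay to age 4 (17.7848).

17.78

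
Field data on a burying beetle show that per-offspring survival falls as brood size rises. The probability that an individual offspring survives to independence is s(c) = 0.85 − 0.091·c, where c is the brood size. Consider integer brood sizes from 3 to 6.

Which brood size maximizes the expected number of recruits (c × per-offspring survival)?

5

Expected recruits = c × s(c):
  c=3: 3 × 0.577 = 1.731
  c=4: 4 × 0.486 = 1.944
  c=5: 5 × 0.395 = 1.975
  c=6: 6 × 0.304 = 1.824
Maximum at c = 5 (1.975 recruits).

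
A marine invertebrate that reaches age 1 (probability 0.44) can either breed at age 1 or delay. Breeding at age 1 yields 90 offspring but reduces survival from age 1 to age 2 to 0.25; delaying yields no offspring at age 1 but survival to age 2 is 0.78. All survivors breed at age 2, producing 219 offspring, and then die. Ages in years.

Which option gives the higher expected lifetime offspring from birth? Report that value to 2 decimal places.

75.16

breed at age 1: R₀ = 0.44 × (90 + 0.25 × 219) = 0.44 × 144.7500 = 63.6900
delay to age 2: R₀ = 0.44 × (0.78 × 219) = 0.44 × 170.8200 = 75.1608
Higher: delay to age 2 (75.1608).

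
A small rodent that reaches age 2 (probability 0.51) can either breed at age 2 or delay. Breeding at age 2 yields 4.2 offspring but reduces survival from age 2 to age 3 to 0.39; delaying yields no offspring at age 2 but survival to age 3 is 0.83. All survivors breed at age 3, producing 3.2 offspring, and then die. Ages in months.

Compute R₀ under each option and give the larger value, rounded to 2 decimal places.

2.78

breed at age 2: R₀ = 0.51 × (4.2 + 0.39 × 3.2) = 0.51 × 5.4480 = 2.7785
delay to age 3: R₀ = 0.51 × (0.83 × 3.2) = 0.51 × 2.6560 = 1.3546
Higher: breed at age 2 (2.7785).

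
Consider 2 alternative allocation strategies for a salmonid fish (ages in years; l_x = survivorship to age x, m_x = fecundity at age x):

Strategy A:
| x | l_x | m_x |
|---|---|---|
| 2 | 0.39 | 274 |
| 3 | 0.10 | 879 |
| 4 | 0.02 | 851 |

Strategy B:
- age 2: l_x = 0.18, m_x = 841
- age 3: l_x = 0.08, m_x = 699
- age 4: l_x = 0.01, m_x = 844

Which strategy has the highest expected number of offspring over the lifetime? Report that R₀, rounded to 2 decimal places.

215.74

Strategy A: R₀ = 0.39×274 + 0.10×879 + 0.02×851 = 211.7800
Strategy B: R₀ = 0.18×841 + 0.08×699 + 0.01×844 = 215.7400
Highest R₀: strategy B with 215.7400.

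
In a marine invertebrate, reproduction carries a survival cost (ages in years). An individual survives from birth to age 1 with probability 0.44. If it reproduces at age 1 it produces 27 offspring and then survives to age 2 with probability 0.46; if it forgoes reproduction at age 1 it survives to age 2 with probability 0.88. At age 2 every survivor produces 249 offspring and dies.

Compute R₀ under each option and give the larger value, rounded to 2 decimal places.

96.41

breed at age 1: R₀ = 0.44 × (27 + 0.46 × 249) = 0.44 × 141.5400 = 62.2776
delay to age 2: R₀ = 0.44 × (0.88 × 249) = 0.44 × 219.1200 = 96.4128
Higher: delay to age 2 (96.4128).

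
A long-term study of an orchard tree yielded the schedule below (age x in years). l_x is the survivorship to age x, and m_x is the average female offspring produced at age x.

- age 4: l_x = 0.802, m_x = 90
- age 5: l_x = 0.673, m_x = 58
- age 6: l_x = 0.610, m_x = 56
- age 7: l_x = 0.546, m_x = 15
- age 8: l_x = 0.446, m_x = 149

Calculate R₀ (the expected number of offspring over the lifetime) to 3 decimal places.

R₀ = Σ l_x m_x:
  age 4: 0.802 × 90 = 72.1800
  age 5: 0.673 × 58 = 39.0340
  age 6: 0.610 × 56 = 34.1600
  age 7: 0.546 × 15 = 8.1900
  age 8: 0.446 × 149 = 66.4540
R₀ = 72.1800 + 39.0340 + 34.1600 + 8.1900 + 66.4540 = 220.0180

220.018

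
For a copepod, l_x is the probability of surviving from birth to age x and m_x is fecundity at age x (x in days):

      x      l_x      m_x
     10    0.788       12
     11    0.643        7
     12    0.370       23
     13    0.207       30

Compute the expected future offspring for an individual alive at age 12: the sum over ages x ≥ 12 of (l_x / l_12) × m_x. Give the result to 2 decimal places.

l_12 = 0.370. Conditional survival from age 12 to x is l_x / l_12.
  x=12: (0.370/0.370) × 23 = 23.0000
  x=13: (0.207/0.370) × 30 = 16.7838
Sum = 23.0000 + 16.7838 = 39.7838

39.78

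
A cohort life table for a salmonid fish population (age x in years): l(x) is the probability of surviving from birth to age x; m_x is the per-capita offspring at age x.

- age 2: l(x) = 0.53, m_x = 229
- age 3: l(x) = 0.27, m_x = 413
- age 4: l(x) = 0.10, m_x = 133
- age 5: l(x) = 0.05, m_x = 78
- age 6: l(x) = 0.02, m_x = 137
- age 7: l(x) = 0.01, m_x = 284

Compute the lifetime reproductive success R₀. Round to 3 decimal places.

R₀ = Σ l(x) m_x:
  age 2: 0.53 × 229 = 121.3700
  age 3: 0.27 × 413 = 111.5100
  age 4: 0.10 × 133 = 13.3000
  age 5: 0.05 × 78 = 3.9000
  age 6: 0.02 × 137 = 2.7400
  age 7: 0.01 × 284 = 2.8400
R₀ = 121.3700 + 111.5100 + 13.3000 + 3.9000 + 2.7400 + 2.8400 = 255.6600

255.660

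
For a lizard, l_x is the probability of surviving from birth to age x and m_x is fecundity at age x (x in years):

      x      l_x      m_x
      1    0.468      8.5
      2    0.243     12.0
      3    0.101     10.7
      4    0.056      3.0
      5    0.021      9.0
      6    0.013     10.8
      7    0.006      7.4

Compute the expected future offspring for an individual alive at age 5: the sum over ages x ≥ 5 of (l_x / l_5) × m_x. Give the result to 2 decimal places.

l_5 = 0.021. Conditional survival from age 5 to x is l_x / l_5.
  x=5: (0.021/0.021) × 9.0 = 9.0000
  x=6: (0.013/0.021) × 10.8 = 6.6857
  x=7: (0.006/0.021) × 7.4 = 2.1143
Sum = 9.0000 + 6.6857 + 2.1143 = 17.8000

17.80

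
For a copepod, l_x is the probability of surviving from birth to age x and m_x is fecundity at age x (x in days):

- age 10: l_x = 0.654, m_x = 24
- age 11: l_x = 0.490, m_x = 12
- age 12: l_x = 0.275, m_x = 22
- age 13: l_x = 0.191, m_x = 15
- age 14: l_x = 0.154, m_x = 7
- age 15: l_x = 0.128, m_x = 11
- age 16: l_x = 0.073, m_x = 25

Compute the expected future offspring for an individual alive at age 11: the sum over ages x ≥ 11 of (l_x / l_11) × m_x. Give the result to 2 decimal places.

38.99

l_11 = 0.490. Conditional survival from age 11 to x is l_x / l_11.
  x=11: (0.490/0.490) × 12 = 12.0000
  x=12: (0.275/0.490) × 22 = 12.3469
  x=13: (0.191/0.490) × 15 = 5.8469
  x=14: (0.154/0.490) × 7 = 2.2000
  x=15: (0.128/0.490) × 11 = 2.8735
  x=16: (0.073/0.490) × 25 = 3.7245
Sum = 12.0000 + 12.3469 + 5.8469 + 2.2000 + 2.8735 + 3.7245 = 38.9918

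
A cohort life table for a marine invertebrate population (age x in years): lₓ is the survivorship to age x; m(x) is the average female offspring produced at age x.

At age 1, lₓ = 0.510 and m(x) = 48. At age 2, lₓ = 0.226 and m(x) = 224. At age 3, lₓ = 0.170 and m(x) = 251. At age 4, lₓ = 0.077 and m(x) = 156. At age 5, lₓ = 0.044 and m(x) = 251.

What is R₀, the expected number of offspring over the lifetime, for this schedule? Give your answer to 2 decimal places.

R₀ = Σ lₓ m(x):
  age 1: 0.510 × 48 = 24.4800
  age 2: 0.226 × 224 = 50.6240
  age 3: 0.170 × 251 = 42.6700
  age 4: 0.077 × 156 = 12.0120
  age 5: 0.044 × 251 = 11.0440
R₀ = 24.4800 + 50.6240 + 42.6700 + 12.0120 + 11.0440 = 140.8300

140.83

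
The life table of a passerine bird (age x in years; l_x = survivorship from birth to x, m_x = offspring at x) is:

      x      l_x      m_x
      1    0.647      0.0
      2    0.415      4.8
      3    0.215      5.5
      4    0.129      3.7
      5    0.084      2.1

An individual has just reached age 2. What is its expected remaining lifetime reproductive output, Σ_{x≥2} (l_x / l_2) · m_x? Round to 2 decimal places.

l_2 = 0.415. Conditional survival from age 2 to x is l_x / l_2.
  x=2: (0.415/0.415) × 4.8 = 4.8000
  x=3: (0.215/0.415) × 5.5 = 2.8494
  x=4: (0.129/0.415) × 3.7 = 1.1501
  x=5: (0.084/0.415) × 2.1 = 0.4251
Sum = 4.8000 + 2.8494 + 1.1501 + 0.4251 = 9.2246

9.22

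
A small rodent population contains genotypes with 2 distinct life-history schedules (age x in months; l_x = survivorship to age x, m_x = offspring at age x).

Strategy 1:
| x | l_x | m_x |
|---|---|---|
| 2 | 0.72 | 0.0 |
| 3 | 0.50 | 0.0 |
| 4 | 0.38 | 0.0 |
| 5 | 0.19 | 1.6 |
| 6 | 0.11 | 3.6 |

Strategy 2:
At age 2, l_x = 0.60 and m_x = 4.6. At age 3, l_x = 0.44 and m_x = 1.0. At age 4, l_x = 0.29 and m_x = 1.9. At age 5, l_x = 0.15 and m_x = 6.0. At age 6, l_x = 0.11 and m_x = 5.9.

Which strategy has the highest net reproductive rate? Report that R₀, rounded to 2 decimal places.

Strategy 1: R₀ = 0.72×0.0 + 0.50×0.0 + 0.38×0.0 + 0.19×1.6 + 0.11×3.6 = 0.7000
Strategy 2: R₀ = 0.60×4.6 + 0.44×1.0 + 0.29×1.9 + 0.15×6.0 + 0.11×5.9 = 5.3000
Highest R₀: strategy 2 with 5.3000.

5.30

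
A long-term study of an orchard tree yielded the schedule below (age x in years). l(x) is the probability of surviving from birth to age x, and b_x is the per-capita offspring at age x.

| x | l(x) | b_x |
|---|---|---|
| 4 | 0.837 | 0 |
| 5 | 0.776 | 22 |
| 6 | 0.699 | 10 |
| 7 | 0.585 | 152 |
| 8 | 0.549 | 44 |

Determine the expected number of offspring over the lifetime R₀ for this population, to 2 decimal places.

137.14

R₀ = Σ l(x) b_x:
  age 4: 0.837 × 0 = 0.0000
  age 5: 0.776 × 22 = 17.0720
  age 6: 0.699 × 10 = 6.9900
  age 7: 0.585 × 152 = 88.9200
  age 8: 0.549 × 44 = 24.1560
R₀ = 0.0000 + 17.0720 + 6.9900 + 88.9200 + 24.1560 = 137.1380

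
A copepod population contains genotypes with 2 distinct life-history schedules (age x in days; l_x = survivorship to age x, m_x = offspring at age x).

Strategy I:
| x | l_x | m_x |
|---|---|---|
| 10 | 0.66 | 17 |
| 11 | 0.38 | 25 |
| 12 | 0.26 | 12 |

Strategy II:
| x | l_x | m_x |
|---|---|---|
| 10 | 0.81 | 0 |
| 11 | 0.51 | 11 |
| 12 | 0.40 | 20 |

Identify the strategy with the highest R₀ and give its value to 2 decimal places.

Strategy I: R₀ = 0.66×17 + 0.38×25 + 0.26×12 = 23.8400
Strategy II: R₀ = 0.81×0 + 0.51×11 + 0.40×20 = 13.6100
Highest R₀: strategy I with 23.8400.

23.84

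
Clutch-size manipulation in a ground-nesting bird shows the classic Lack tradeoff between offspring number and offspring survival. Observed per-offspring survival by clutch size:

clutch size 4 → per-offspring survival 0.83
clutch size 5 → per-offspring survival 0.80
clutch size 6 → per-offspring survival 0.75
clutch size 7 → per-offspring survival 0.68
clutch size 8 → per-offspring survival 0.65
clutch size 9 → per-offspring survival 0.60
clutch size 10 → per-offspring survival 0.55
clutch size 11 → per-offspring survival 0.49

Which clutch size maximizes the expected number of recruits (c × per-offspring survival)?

Expected recruits = c × s(c):
  c=4: 4 × 0.83 = 3.320
  c=5: 5 × 0.80 = 4.000
  c=6: 6 × 0.75 = 4.500
  c=7: 7 × 0.68 = 4.760
  c=8: 8 × 0.65 = 5.200
  c=9: 9 × 0.60 = 5.400
  c=10: 10 × 0.55 = 5.500
  c=11: 11 × 0.49 = 5.390
Maximum at c = 10 (5.500 recruits).

10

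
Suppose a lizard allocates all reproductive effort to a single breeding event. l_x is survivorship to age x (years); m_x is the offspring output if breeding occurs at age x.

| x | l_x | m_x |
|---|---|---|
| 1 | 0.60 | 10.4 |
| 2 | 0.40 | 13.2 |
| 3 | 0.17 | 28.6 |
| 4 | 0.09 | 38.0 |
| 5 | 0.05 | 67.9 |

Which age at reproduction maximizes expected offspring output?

Expected offspring if breeding at age x = l_x × m_x:
  age 1: 0.60 × 10.4 = 6.240
  age 2: 0.40 × 13.2 = 5.280
  age 3: 0.17 × 28.6 = 4.862
  age 4: 0.09 × 38.0 = 3.420
  age 5: 0.05 × 67.9 = 3.395
Maximum at age 1 (6.240).

1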